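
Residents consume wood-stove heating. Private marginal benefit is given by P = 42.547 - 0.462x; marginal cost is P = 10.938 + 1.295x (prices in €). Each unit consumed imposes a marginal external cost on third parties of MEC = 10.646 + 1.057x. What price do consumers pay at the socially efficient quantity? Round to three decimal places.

P = €39.105

Social marginal benefit = demand − MEC = 31.901 - 1.519x.
Set SMB = MC: 31.901 - 1.519x = 10.938 + 1.295x → x* = 7.4495.
Consumer price on the demand curve at x*: 42.547 − 0.462×7.4495 = 39.1053.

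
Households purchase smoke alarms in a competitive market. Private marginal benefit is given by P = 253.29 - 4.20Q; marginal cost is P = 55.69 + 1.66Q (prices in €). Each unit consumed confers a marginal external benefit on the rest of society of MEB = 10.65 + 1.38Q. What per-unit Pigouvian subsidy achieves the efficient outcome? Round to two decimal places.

subsidy = €74.80 per unit

Social marginal benefit = demand + MEB = 263.94 - 2.82Q.
Set SMB = MC: 263.94 - 2.82Q = 55.69 + 1.66Q → Q* = 46.4844.
The Pigouvian subsidy equals MEB at Q*: 10.65 + 1.38×46.4844 = 74.7985.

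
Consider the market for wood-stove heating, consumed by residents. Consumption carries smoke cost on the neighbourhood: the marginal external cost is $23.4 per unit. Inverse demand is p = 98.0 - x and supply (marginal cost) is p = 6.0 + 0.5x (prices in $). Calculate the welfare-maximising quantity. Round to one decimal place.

Social marginal benefit = demand − MEC = 74.6 - x.
Set SMB = MC: 74.6 - x = 6.0 + 0.5x → x* = 45.7333.

x* = 45.7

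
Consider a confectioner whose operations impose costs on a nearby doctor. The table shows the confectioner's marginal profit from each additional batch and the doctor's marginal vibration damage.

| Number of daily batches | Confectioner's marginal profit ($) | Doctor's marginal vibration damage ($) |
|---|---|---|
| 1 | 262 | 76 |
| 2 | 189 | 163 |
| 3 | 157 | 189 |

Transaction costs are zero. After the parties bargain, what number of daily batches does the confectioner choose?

Bargaining reaches the level where marginal profit last exceeds marginal vibration damage.
That holds through level 2 (189 ≥ 163) but not at 3 (157 < 189).

2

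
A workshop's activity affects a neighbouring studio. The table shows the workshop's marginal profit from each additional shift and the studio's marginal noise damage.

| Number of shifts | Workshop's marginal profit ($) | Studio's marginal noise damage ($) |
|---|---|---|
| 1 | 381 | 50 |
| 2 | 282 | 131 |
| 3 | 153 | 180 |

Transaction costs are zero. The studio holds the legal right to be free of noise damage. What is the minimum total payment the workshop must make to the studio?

$181

Efficient level: marginal profit ≥ marginal noise damage through level 2, so k* = 2.
With the studio holding the right, the workshop must at least compensate total damage at k*: 50 + 131 = 181.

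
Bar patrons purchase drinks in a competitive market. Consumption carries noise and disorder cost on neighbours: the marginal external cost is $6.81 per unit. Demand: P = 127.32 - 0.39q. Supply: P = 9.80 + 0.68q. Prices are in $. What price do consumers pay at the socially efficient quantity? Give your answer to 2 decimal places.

P = $86.97

Social marginal benefit = demand − MEC = 120.51 - 0.39q.
Set SMB = MC: 120.51 - 0.39q = 9.80 + 0.68q → q* = 103.4673.
Consumer price on the demand curve at q*: 127.32 − 0.39×103.4673 = 86.9678.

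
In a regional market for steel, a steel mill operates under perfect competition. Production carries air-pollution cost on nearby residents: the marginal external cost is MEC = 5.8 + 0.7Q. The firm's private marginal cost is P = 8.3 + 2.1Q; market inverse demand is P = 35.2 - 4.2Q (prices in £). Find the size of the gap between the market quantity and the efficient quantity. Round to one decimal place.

Market equilibrium (private): 8.3 + 2.1Q = 35.2 - 4.2Q → Q_m = 4.2698.
Social marginal cost = private MC + MEC = 14.1 + 2.8Q.
Set SMC = demand: 14.1 + 2.8Q = 35.2 - 4.2Q → Q* = 3.0143.
Gap = |4.2698 − 3.0143| = 1.2555.

1.3 units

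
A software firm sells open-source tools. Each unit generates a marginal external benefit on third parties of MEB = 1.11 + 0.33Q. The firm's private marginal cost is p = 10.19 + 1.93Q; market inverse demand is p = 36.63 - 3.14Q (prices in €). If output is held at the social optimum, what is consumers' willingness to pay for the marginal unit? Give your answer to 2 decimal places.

Social marginal cost = private MC − MEB = 9.08 + 1.60Q.
Set SMC = demand: 9.08 + 1.60Q = 36.63 - 3.14Q → Q* = 5.8122.
Consumer price on the demand curve at Q*: 36.63 − 3.14×5.8122 = 18.3797.

P = €18.38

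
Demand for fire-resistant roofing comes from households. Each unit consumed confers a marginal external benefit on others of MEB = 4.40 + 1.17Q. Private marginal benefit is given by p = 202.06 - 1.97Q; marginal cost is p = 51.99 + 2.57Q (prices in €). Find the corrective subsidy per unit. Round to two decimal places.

Social marginal benefit = demand + MEB = 206.46 - 0.80Q.
Set SMB = MC: 206.46 - 0.80Q = 51.99 + 2.57Q → Q* = 45.8368.
The Pigouvian subsidy equals MEB at Q*: 4.40 + 1.17×45.8368 = 58.0291.

subsidy = €58.03 per unit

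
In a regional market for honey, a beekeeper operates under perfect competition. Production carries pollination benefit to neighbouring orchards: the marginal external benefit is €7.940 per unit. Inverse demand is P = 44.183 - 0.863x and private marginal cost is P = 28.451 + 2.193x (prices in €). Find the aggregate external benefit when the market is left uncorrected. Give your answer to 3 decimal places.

€40.874

Market equilibrium (private): 28.451 + 2.193x = 44.183 - 0.863x → x_m = 5.1479.
Total external benefit = MEB × x_m = 7.940 × 5.1479 = 40.8743.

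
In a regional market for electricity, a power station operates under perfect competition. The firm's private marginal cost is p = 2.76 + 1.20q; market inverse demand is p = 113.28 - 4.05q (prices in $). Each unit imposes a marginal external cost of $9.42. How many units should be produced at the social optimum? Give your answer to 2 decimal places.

q* = 19.26

Social marginal cost = private MC + MEC = 12.18 + 1.20q.
Set SMC = demand: 12.18 + 1.20q = 113.28 - 4.05q → q* = 19.2571.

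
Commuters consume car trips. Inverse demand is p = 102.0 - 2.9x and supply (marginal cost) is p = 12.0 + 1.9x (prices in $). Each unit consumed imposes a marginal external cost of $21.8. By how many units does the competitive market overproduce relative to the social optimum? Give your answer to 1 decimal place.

Market equilibrium (private): 12.0 + 1.9x = 102.0 - 2.9x → x_m = 18.7500.
Social marginal benefit = demand − MEC = 80.2 - 2.9x.
Set SMB = MC: 80.2 - 2.9x = 12.0 + 1.9x → x* = 14.2083.
Gap = |18.7500 − 14.2083| = 4.5417.

4.5 units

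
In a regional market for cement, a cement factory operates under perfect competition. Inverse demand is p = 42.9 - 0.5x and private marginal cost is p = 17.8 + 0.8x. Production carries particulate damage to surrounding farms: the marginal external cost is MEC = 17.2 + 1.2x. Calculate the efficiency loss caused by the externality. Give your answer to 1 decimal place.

Market equilibrium (private): 17.8 + 0.8x = 42.9 - 0.5x → x_m = 19.3077.
Social marginal cost = private MC + MEC = 35.0 + 2.0x.
Set SMC = demand: 35.0 + 2.0x = 42.9 - 0.5x → x* = 3.1600.
Between x* and x_m the wedge SMC − demand runs linearly from 0 to MEC(x_m), so the loss is a triangle.
DWL = ½ × 16.1477 × 40.3692 = 325.9349.

DWL = 325.9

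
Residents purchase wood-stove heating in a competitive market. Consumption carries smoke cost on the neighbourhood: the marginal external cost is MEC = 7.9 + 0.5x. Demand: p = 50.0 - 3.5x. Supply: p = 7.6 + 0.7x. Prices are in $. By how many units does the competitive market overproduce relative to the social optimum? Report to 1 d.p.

2.8 units

Market equilibrium (private): 7.6 + 0.7x = 50.0 - 3.5x → x_m = 10.0952.
Social marginal benefit = demand − MEC = 42.1 - 4.0x.
Set SMB = MC: 42.1 - 4.0x = 7.6 + 0.7x → x* = 7.3404.
Gap = |10.0952 − 7.3404| = 2.7548.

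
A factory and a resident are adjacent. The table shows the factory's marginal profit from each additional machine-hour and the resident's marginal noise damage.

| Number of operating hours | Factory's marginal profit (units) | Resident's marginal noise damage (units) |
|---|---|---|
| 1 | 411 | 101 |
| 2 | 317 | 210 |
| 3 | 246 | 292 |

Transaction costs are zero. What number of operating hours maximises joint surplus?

2

Bargaining reaches the level where marginal profit last exceeds marginal noise damage.
That holds through level 2 (317 ≥ 210) but not at 3 (246 < 292).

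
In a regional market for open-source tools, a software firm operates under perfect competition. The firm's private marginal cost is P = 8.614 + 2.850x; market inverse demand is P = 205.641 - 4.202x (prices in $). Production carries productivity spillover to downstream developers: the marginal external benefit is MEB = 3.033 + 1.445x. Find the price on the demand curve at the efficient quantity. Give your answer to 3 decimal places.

P = $55.712

Social marginal cost = private MC − MEB = 5.581 + 1.405x.
Set SMC = demand: 5.581 + 1.405x = 205.641 - 4.202x → x* = 35.6804.
Consumer price on the demand curve at x*: 205.641 − 4.202×35.6804 = 55.7120.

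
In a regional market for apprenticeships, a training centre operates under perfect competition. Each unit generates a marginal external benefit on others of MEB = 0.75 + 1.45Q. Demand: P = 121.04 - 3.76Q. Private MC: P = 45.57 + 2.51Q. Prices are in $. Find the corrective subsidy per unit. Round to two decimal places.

subsidy = $23.68 per unit

Social marginal cost = private MC − MEB = 44.82 + 1.06Q.
Set SMC = demand: 44.82 + 1.06Q = 121.04 - 3.76Q → Q* = 15.8133.
The Pigouvian subsidy equals MEB at Q*: 0.75 + 1.45×15.8133 = 23.6793.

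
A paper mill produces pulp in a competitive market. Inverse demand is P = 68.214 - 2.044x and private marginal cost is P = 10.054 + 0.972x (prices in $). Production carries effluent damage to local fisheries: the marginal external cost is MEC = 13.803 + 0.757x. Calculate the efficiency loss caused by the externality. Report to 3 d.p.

DWL = $106.892

Market equilibrium (private): 10.054 + 0.972x = 68.214 - 2.044x → x_m = 19.2838.
Social marginal cost = private MC + MEC = 23.857 + 1.729x.
Set SMC = demand: 23.857 + 1.729x = 68.214 - 2.044x → x* = 11.7564.
Between x* and x_m the wedge SMC − demand runs linearly from 0 to MEC(x_m), so the loss is a triangle.
DWL = ½ × 7.5274 × 28.4009 = 106.8925.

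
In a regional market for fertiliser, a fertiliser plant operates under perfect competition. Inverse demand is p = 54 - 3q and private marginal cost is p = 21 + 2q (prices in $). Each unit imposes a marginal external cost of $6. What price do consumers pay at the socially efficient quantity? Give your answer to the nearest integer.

P = $38

Social marginal cost = private MC + MEC = 27 + 2q.
Set SMC = demand: 27 + 2q = 54 - 3q → q* = 5.4000.
Consumer price on the demand curve at q*: 54 − 3×5.4000 = 37.8000.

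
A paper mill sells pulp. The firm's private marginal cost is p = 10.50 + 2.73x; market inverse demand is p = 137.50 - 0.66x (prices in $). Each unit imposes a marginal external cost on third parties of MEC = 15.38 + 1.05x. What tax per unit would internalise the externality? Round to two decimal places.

Social marginal cost = private MC + MEC = 25.88 + 3.78x.
Set SMC = demand: 25.88 + 3.78x = 137.50 - 0.66x → x* = 25.1396.
The Pigouvian tax equals MEC at x*: 15.38 + 1.05×25.1396 = 41.7766.

tax = $41.78 per unit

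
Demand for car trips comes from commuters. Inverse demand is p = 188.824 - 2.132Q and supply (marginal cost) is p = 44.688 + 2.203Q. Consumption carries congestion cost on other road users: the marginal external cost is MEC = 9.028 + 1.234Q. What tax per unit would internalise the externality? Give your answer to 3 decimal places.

Social marginal benefit = demand − MEC = 179.796 - 3.366Q.
Set SMB = MC: 179.796 - 3.366Q = 44.688 + 2.203Q → Q* = 24.2607.
The Pigouvian tax equals MEC at Q*: 9.028 + 1.234×24.2607 = 38.9657.

tax = 38.966 per unit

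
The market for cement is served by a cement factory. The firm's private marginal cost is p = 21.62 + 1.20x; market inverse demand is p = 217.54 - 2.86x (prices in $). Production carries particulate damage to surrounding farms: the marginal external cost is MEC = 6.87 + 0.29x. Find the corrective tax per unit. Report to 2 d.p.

tax = $19.47 per unit

Social marginal cost = private MC + MEC = 28.49 + 1.49x.
Set SMC = demand: 28.49 + 1.49x = 217.54 - 2.86x → x* = 43.4598.
The Pigouvian tax equals MEC at x*: 6.87 + 0.29×43.4598 = 19.4733.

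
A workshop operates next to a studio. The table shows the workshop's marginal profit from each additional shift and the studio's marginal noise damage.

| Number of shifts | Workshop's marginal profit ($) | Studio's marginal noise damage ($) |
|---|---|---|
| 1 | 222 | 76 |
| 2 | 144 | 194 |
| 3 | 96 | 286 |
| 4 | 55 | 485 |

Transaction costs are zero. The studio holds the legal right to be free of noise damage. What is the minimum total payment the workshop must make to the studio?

Efficient level: marginal profit ≥ marginal noise damage through level 1, so k* = 1.
With the studio holding the right, the workshop must at least compensate total damage at k*: 76 = 76.

$76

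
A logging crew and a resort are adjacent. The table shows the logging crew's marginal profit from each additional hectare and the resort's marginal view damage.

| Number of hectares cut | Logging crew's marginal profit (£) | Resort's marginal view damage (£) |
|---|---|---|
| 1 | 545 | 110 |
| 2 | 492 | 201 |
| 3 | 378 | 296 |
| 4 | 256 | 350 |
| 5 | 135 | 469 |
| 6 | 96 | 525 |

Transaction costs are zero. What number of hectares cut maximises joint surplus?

Bargaining reaches the level where marginal profit last exceeds marginal view damage.
That holds through level 3 (378 ≥ 296) but not at 4 (256 < 350).

3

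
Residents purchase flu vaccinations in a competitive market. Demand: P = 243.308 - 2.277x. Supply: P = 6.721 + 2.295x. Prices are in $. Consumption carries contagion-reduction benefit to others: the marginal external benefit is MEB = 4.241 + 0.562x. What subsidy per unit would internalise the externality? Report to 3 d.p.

Social marginal benefit = demand + MEB = 247.549 - 1.715x.
Set SMB = MC: 247.549 - 1.715x = 6.721 + 2.295x → x* = 60.0569.
The Pigouvian subsidy equals MEB at x*: 4.241 + 0.562×60.0569 = 37.9930.

subsidy = $37.993 per unit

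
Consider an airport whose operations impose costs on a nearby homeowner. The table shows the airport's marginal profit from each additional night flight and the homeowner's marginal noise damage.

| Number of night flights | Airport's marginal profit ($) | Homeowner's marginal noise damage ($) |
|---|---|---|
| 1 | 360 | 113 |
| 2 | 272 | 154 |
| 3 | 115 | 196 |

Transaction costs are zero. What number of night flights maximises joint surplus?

2

Bargaining reaches the level where marginal profit last exceeds marginal noise damage.
That holds through level 2 (272 ≥ 154) but not at 3 (115 < 196).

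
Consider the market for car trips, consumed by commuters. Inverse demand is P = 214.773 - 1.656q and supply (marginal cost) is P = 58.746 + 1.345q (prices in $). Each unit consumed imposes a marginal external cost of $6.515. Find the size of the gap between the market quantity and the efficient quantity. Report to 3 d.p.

2.171 units

Market equilibrium (private): 58.746 + 1.345q = 214.773 - 1.656q → q_m = 51.9917.
Social marginal benefit = demand − MEC = 208.258 - 1.656q.
Set SMB = MC: 208.258 - 1.656q = 58.746 + 1.345q → q* = 49.8207.
Gap = |51.9917 − 49.8207| = 2.1710.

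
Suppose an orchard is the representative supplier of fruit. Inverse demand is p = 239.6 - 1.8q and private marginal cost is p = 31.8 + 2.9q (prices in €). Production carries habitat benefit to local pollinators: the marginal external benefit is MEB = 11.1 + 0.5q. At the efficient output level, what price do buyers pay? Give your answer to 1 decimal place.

Social marginal cost = private MC − MEB = 20.7 + 2.4q.
Set SMC = demand: 20.7 + 2.4q = 239.6 - 1.8q → q* = 52.1190.
Consumer price on the demand curve at q*: 239.6 − 1.8×52.1190 = 145.7858.

P = €145.8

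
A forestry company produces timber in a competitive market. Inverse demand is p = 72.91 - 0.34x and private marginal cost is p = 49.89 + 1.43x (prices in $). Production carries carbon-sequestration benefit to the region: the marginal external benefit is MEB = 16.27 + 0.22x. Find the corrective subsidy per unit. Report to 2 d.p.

Social marginal cost = private MC − MEB = 33.62 + 1.21x.
Set SMC = demand: 33.62 + 1.21x = 72.91 - 0.34x → x* = 25.3484.
The Pigouvian subsidy equals MEB at x*: 16.27 + 0.22×25.3484 = 21.8466.

subsidy = $21.85 per unit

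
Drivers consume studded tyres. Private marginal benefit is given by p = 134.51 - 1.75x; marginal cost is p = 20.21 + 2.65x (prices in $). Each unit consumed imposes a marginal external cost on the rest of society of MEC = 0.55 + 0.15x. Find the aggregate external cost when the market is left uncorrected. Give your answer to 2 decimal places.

Market equilibrium (private): 20.21 + 2.65x = 134.51 - 1.75x → x_m = 25.9773.
Total external cost = ∫₀^{x_m} (0.55 + 0.15x) dx = 0.55×25.9773 + ½×0.15×25.9773² = 64.8990.

$64.90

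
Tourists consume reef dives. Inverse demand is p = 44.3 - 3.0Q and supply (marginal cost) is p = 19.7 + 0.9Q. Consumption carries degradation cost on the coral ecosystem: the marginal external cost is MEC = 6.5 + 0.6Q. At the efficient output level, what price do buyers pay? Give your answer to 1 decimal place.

Social marginal benefit = demand − MEC = 37.8 - 3.6Q.
Set SMB = MC: 37.8 - 3.6Q = 19.7 + 0.9Q → Q* = 4.0222.
Consumer price on the demand curve at Q*: 44.3 − 3.0×4.0222 = 32.2334.

P = 32.2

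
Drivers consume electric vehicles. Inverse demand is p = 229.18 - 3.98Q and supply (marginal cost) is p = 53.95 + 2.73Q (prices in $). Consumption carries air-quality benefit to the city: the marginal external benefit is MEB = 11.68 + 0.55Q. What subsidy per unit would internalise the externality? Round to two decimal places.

subsidy = $28.37 per unit

Social marginal benefit = demand + MEB = 240.86 - 3.43Q.
Set SMB = MC: 240.86 - 3.43Q = 53.95 + 2.73Q → Q* = 30.3425.
The Pigouvian subsidy equals MEB at Q*: 11.68 + 0.55×30.3425 = 28.3684.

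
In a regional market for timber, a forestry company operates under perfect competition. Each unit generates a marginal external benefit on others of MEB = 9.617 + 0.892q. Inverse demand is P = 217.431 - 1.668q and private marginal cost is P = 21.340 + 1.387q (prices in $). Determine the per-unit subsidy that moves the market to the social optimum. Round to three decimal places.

subsidy = $94.449 per unit

Social marginal cost = private MC − MEB = 11.723 + 0.495q.
Set SMC = demand: 11.723 + 0.495q = 217.431 - 1.668q → q* = 95.1031.
The Pigouvian subsidy equals MEB at q*: 9.617 + 0.892×95.1031 = 94.4490.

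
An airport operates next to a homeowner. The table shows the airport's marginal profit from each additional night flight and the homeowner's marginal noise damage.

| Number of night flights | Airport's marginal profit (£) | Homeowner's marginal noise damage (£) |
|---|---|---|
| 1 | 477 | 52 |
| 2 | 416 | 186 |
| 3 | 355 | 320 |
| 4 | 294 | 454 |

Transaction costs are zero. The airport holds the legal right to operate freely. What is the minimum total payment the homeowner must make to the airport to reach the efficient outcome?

£294

Left alone the airport would choose level 4 (marginal profit stays positive).
Efficient level: k* = 3 (marginal profit ≥ marginal noise damage through 3).
The homeowner must at least cover the airport's forgone profit from cutting 4→3: 294 = 294.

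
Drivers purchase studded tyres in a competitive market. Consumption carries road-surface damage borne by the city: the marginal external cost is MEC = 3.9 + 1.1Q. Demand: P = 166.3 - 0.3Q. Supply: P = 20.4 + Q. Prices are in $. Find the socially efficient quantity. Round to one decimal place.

Social marginal benefit = demand − MEC = 162.4 - 1.4Q.
Set SMB = MC: 162.4 - 1.4Q = 20.4 + Q → Q* = 59.1667.

Q* = 59.2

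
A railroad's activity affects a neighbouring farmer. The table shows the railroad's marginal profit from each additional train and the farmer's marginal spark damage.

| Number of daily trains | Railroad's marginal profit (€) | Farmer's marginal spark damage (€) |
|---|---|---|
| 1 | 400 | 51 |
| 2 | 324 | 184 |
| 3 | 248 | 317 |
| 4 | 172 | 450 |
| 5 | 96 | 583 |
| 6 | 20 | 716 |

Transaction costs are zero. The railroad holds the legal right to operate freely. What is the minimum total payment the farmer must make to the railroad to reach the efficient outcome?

€536

Left alone the railroad would choose level 6 (marginal profit stays positive).
Efficient level: k* = 2 (marginal profit ≥ marginal spark damage through 2).
The farmer must at least cover the railroad's forgone profit from cutting 6→2: 248 + 172 + 96 + 20 = 536.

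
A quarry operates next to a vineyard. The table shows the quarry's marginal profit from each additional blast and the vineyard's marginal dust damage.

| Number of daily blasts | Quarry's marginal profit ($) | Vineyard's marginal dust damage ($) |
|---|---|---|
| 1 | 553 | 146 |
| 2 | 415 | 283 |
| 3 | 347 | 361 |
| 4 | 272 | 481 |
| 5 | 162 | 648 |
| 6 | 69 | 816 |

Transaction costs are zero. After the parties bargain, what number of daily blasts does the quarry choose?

Bargaining reaches the level where marginal profit last exceeds marginal dust damage.
That holds through level 2 (415 ≥ 283) but not at 3 (347 < 361).

2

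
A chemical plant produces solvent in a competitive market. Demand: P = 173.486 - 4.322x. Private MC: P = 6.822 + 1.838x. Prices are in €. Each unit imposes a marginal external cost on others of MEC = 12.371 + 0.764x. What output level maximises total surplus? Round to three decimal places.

x* = 22.284

Social marginal cost = private MC + MEC = 19.193 + 2.602x.
Set SMC = demand: 19.193 + 2.602x = 173.486 - 4.322x → x* = 22.2838.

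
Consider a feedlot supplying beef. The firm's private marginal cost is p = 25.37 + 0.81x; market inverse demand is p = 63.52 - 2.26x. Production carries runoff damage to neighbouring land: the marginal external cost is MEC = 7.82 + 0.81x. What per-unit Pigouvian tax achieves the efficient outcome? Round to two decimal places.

Social marginal cost = private MC + MEC = 33.19 + 1.62x.
Set SMC = demand: 33.19 + 1.62x = 63.52 - 2.26x → x* = 7.8170.
The Pigouvian tax equals MEC at x*: 7.82 + 0.81×7.8170 = 14.1518.

tax = 14.15 per unit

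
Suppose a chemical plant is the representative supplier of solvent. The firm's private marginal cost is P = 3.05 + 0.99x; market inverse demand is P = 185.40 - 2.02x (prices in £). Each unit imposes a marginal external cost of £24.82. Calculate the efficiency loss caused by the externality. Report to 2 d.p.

DWL = £102.33

Market equilibrium (private): 3.05 + 0.99x = 185.40 - 2.02x → x_m = 60.5814.
Social marginal cost = private MC + MEC = 27.87 + 0.99x.
Set SMC = demand: 27.87 + 0.99x = 185.40 - 2.02x → x* = 52.3355.
The loss is the area between SMC and demand from x* to x_m; with linear curves that's a triangle of height MEC(x_m).
DWL = ½ × 8.2459 × 24.8200 = 102.3316.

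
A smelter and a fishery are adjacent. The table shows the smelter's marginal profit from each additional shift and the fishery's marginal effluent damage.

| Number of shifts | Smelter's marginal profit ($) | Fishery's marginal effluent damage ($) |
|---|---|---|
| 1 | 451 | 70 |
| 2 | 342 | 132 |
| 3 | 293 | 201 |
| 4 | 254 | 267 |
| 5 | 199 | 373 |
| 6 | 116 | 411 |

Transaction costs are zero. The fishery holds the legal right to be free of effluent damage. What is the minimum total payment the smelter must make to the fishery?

$403

Efficient level: marginal profit ≥ marginal effluent damage through level 3, so k* = 3.
With the fishery holding the right, the smelter must at least compensate total damage at k*: 70 + 132 + 201 = 403.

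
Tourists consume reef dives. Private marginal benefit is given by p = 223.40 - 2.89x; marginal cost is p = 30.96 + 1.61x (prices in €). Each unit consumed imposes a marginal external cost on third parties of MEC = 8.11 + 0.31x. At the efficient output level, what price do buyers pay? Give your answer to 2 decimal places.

Social marginal benefit = demand − MEC = 215.29 - 3.20x.
Set SMB = MC: 215.29 - 3.20x = 30.96 + 1.61x → x* = 38.3222.
Consumer price on the demand curve at x*: 223.40 − 2.89×38.3222 = 112.6488.

P = €112.65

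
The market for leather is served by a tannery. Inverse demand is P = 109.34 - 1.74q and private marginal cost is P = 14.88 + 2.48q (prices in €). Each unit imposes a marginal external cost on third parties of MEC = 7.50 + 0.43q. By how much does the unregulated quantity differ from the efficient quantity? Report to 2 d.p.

3.68 units

Market equilibrium (private): 14.88 + 2.48q = 109.34 - 1.74q → q_m = 22.3839.
Social marginal cost = private MC + MEC = 22.38 + 2.91q.
Set SMC = demand: 22.38 + 2.91q = 109.34 - 1.74q → q* = 18.7011.
Gap = |22.3839 − 18.7011| = 3.6828.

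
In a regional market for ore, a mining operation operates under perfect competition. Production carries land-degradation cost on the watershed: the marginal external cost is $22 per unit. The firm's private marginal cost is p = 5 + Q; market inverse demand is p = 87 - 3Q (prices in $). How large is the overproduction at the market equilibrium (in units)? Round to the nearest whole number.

Market equilibrium (private): 5 + Q = 87 - 3Q → Q_m = 20.5000.
Social marginal cost = private MC + MEC = 27 + Q.
Set SMC = demand: 27 + Q = 87 - 3Q → Q* = 15.0000.
Gap = |20.5000 − 15.0000| = 5.5000.

6 units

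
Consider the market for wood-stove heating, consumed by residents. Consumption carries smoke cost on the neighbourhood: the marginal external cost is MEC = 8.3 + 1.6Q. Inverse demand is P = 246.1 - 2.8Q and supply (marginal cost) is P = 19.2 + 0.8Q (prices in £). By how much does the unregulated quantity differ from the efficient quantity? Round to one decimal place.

Market equilibrium (private): 19.2 + 0.8Q = 246.1 - 2.8Q → Q_m = 63.0278.
Social marginal benefit = demand − MEC = 237.8 - 4.4Q.
Set SMB = MC: 237.8 - 4.4Q = 19.2 + 0.8Q → Q* = 42.0385.
Gap = |63.0278 − 42.0385| = 20.9893.

21.0 units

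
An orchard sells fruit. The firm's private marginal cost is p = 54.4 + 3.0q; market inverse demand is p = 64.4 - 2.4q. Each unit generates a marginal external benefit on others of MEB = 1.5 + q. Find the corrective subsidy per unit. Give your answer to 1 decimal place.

Social marginal cost = private MC − MEB = 52.9 + 2.0q.
Set SMC = demand: 52.9 + 2.0q = 64.4 - 2.4q → q* = 2.6136.
The Pigouvian subsidy equals MEB at q*: 1.5 + 1.0×2.6136 = 4.1136.

subsidy = 4.1 per unit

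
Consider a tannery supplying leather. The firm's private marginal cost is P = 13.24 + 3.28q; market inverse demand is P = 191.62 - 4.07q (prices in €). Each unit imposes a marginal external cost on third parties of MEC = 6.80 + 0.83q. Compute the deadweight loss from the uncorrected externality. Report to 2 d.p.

Market equilibrium (private): 13.24 + 3.28q = 191.62 - 4.07q → q_m = 24.2694.
Social marginal cost = private MC + MEC = 20.04 + 4.11q.
Set SMC = demand: 20.04 + 4.11q = 191.62 - 4.07q → q* = 20.9756.
Height of the DWL triangle at q_m is SMC(q_m) − demand(q_m) = MEC(q_m) = 26.9436.
DWL = ½ × 3.2938 × 26.9436 = 44.3734.

DWL = €44.37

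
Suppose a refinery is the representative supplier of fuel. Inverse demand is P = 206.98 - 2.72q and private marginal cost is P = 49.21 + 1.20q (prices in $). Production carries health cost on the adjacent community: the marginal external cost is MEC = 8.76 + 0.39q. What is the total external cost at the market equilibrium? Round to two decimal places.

Market equilibrium (private): 49.21 + 1.20q = 206.98 - 2.72q → q_m = 40.2474.
Total external cost = ∫₀^{q_m} (8.76 + 0.39q) dq = 8.76×40.2474 + ½×0.39×40.2474² = 668.4386.

$668.44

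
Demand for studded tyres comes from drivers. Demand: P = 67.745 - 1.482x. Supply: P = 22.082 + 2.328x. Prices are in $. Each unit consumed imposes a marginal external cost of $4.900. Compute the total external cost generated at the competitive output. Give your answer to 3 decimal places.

Market equilibrium (private): 22.082 + 2.328x = 67.745 - 1.482x → x_m = 11.9850.
Total external cost = MEC × x_m = 4.900 × 11.9850 = 58.7265.

$58.727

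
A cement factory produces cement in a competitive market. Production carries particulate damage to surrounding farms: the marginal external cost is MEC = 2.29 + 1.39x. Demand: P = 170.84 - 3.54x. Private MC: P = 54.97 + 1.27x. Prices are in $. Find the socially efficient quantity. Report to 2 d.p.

Social marginal cost = private MC + MEC = 57.26 + 2.66x.
Set SMC = demand: 57.26 + 2.66x = 170.84 - 3.54x → x* = 18.3194.

x* = 18.32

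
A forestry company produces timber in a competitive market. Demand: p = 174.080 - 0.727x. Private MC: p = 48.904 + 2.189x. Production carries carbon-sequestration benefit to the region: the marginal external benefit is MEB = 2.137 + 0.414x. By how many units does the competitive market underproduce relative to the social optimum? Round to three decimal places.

7.957 units

Market equilibrium (private): 48.904 + 2.189x = 174.080 - 0.727x → x_m = 42.9273.
Social marginal cost = private MC − MEB = 46.767 + 1.775x.
Set SMC = demand: 46.767 + 1.775x = 174.080 - 0.727x → x* = 50.8845.
Gap = |42.9273 − 50.8845| = 7.9572.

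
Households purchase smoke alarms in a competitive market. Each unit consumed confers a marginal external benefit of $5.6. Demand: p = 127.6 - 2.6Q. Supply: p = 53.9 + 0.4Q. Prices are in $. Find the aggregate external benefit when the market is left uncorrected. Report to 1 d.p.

$137.6

Market equilibrium (private): 53.9 + 0.4Q = 127.6 - 2.6Q → Q_m = 24.5667.
Total external benefit = MEB × Q_m = 5.6 × 24.5667 = 137.5735.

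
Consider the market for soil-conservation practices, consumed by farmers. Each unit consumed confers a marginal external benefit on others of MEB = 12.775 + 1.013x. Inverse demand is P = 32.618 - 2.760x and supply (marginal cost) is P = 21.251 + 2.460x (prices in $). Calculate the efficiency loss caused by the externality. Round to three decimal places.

Market equilibrium (private): 21.251 + 2.460x = 32.618 - 2.760x → x_m = 2.1776.
Social marginal benefit = demand + MEB = 45.393 - 1.747x.
Set SMB = MC: 45.393 - 1.747x = 21.251 + 2.460x → x* = 5.7385.
Height of the DWL triangle at x_m is SMB(x_m) − MC(x_m) = MEB(x_m) = 14.9809.
DWL = ½ × 3.5609 × 14.9809 = 26.6727.

DWL = $26.673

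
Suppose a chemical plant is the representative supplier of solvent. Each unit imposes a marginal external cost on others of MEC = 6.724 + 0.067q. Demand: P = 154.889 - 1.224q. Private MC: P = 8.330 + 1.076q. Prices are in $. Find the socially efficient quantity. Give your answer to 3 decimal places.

Social marginal cost = private MC + MEC = 15.054 + 1.143q.
Set SMC = demand: 15.054 + 1.143q = 154.889 - 1.224q → q* = 59.0769.

q* = 59.077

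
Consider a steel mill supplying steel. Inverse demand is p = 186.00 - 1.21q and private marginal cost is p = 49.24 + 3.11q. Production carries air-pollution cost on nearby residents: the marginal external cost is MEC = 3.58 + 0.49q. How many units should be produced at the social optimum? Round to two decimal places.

Social marginal cost = private MC + MEC = 52.82 + 3.60q.
Set SMC = demand: 52.82 + 3.60q = 186.00 - 1.21q → q* = 27.6881.

q* = 27.69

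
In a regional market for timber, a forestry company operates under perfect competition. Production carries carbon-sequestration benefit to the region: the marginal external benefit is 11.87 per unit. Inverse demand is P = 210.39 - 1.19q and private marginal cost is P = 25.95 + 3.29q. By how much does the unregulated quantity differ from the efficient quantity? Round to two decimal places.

Market equilibrium (private): 25.95 + 3.29q = 210.39 - 1.19q → q_m = 41.1696.
Social marginal cost = private MC − MEB = 14.08 + 3.29q.
Set SMC = demand: 14.08 + 3.29q = 210.39 - 1.19q → q* = 43.8192.
Gap = |41.1696 − 43.8192| = 2.6496.

2.65 units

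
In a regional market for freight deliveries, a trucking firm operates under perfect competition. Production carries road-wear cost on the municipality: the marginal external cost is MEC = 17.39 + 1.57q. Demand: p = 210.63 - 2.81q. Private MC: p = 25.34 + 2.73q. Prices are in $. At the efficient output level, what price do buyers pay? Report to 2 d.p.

P = $144.27

Social marginal cost = private MC + MEC = 42.73 + 4.30q.
Set SMC = demand: 42.73 + 4.30q = 210.63 - 2.81q → q* = 23.6146.
Consumer price on the demand curve at q*: 210.63 − 2.81×23.6146 = 144.2730.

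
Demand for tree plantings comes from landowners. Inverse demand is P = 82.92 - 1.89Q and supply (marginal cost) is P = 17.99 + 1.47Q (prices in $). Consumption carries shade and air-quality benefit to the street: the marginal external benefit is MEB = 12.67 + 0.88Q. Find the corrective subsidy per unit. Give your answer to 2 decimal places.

Social marginal benefit = demand + MEB = 95.59 - 1.01Q.
Set SMB = MC: 95.59 - 1.01Q = 17.99 + 1.47Q → Q* = 31.2903.
The Pigouvian subsidy equals MEB at Q*: 12.67 + 0.88×31.2903 = 40.2055.

subsidy = $40.21 per unit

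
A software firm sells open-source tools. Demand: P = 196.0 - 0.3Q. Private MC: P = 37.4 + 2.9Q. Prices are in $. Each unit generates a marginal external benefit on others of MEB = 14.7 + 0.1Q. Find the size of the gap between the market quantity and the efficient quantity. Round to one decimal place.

6.3 units

Market equilibrium (private): 37.4 + 2.9Q = 196.0 - 0.3Q → Q_m = 49.5625.
Social marginal cost = private MC − MEB = 22.7 + 2.8Q.
Set SMC = demand: 22.7 + 2.8Q = 196.0 - 0.3Q → Q* = 55.9032.
Gap = |49.5625 − 55.9032| = 6.3407.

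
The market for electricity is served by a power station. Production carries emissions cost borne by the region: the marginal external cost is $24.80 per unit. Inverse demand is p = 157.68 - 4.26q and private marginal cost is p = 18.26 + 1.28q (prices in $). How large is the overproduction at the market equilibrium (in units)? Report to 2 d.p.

Market equilibrium (private): 18.26 + 1.28q = 157.68 - 4.26q → q_m = 25.1661.
Social marginal cost = private MC + MEC = 43.06 + 1.28q.
Set SMC = demand: 43.06 + 1.28q = 157.68 - 4.26q → q* = 20.6895.
Gap = |25.1661 − 20.6895| = 4.4766.

4.48 units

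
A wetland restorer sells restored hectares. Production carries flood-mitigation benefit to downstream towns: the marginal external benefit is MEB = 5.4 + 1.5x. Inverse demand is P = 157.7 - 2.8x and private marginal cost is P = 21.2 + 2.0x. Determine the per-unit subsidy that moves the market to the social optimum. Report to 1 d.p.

Social marginal cost = private MC − MEB = 15.8 + 0.5x.
Set SMC = demand: 15.8 + 0.5x = 157.7 - 2.8x → x* = 43.0000.
The Pigouvian subsidy equals MEB at x*: 5.4 + 1.5×43.0000 = 69.9000.

subsidy = 69.9 per unit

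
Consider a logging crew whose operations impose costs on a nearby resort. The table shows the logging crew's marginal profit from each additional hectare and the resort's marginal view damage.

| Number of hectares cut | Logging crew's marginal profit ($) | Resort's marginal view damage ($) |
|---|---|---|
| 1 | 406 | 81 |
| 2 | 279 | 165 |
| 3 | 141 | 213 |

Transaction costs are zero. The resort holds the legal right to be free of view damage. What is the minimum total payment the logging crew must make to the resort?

Efficient level: marginal profit ≥ marginal view damage through level 2, so k* = 2.
With the resort holding the right, the logging crew must at least compensate total damage at k*: 81 + 165 = 246.

$246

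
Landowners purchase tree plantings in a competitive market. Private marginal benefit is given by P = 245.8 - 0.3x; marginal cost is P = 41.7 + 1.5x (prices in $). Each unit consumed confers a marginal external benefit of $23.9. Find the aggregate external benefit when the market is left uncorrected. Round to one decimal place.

Market equilibrium (private): 41.7 + 1.5x = 245.8 - 0.3x → x_m = 113.3889.
Total external benefit = MEB × x_m = 23.9 × 113.3889 = 2709.9947.

$2710.0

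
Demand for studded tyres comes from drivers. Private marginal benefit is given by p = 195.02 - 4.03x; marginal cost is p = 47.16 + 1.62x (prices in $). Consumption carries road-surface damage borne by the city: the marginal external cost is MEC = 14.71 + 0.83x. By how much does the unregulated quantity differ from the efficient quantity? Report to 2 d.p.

Market equilibrium (private): 47.16 + 1.62x = 195.02 - 4.03x → x_m = 26.1699.
Social marginal benefit = demand − MEC = 180.31 - 4.86x.
Set SMB = MC: 180.31 - 4.86x = 47.16 + 1.62x → x* = 20.5478.
Gap = |26.1699 − 20.5478| = 5.6221.

5.62 units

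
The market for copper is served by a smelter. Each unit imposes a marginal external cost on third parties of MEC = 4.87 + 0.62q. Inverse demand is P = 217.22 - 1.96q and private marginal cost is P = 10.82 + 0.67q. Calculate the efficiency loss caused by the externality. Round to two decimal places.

DWL = 440.79

Market equilibrium (private): 10.82 + 0.67q = 217.22 - 1.96q → q_m = 78.4791.
Social marginal cost = private MC + MEC = 15.69 + 1.29q.
Set SMC = demand: 15.69 + 1.29q = 217.22 - 1.96q → q* = 62.0092.
The welfare-loss triangle has base |q_m − q*| and height MEC(q_m) (the vertical gap between SMC and demand is zero at q* and MEC at q_m).
DWL = ½ × 16.4699 × 53.5270 = 440.7922.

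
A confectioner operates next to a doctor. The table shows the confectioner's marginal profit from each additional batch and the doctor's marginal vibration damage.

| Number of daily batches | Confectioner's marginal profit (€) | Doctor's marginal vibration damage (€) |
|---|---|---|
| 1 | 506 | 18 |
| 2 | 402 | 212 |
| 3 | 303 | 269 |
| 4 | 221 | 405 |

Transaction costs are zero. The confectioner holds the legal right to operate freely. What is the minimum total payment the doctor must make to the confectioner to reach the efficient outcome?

€221

Left alone the confectioner would choose level 4 (marginal profit stays positive).
Efficient level: k* = 3 (marginal profit ≥ marginal vibration damage through 3).
The doctor must at least cover the confectioner's forgone profit from cutting 4→3: 221 = 221.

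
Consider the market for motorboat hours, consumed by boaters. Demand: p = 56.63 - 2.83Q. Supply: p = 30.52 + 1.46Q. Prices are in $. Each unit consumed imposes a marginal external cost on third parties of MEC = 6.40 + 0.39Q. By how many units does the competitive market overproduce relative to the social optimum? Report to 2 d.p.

Market equilibrium (private): 30.52 + 1.46Q = 56.63 - 2.83Q → Q_m = 6.0862.
Social marginal benefit = demand − MEC = 50.23 - 3.22Q.
Set SMB = MC: 50.23 - 3.22Q = 30.52 + 1.46Q → Q* = 4.2115.
Gap = |6.0862 − 4.2115| = 1.8747.

1.87 units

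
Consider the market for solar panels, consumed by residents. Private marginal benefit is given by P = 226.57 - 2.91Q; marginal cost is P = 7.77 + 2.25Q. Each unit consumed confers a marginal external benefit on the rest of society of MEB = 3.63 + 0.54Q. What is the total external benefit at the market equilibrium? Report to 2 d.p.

Market equilibrium (private): 7.77 + 2.25Q = 226.57 - 2.91Q → Q_m = 42.4031.
Total external benefit = ∫₀^{Q_m} (3.63 + 0.54Q) dQ = 3.63×42.4031 + ½×0.54×42.4031² = 639.3894.

639.39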